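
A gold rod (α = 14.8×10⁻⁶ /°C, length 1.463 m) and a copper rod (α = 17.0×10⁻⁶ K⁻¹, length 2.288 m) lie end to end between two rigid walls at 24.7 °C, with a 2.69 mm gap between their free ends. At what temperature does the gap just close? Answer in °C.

T = 69.1 °C

α₁L₁ = 2.16524×10⁻⁵ m/K, α₂L₂ = 3.8896×10⁻⁵ m/K → total 6.05484×10⁻⁵ m/K
ΔT = g/(α₁L₁+α₂L₂) = 2.69×10⁻³ / 6.05484×10⁻⁵ = 44.427 K
T = 24.7 + 44.427 = 69.127 °C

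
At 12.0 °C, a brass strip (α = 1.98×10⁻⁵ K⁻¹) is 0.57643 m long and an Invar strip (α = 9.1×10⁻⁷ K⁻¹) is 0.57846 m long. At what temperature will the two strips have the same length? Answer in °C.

T = 198.5 °C

L₁(1 + α₁ΔT) = L₂(1 + α₂ΔT) ⇒ ΔT = (L₂ − L₁)/(α₁L₁ − α₂L₂)
L₂ − L₁ = 0.57846 − 0.57643 = 2.03×10⁻³ m
α₁L₁ − α₂L₂ = 1.98×10⁻⁵×0.57643 − 9.1×10⁻⁷×0.57846 = 1.08869154×10⁻⁵ m/K
ΔT = 2.03×10⁻³ / 1.08869154×10⁻⁵ = 186.462 K
T = 12.0 + 186.462 = 198.462 °C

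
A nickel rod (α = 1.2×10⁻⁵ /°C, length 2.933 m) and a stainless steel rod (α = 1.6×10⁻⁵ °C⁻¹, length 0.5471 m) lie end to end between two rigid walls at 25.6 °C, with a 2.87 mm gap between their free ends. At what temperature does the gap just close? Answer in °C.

α₁L₁ = 3.5196×10⁻⁵ m/K, α₂L₂ = 8.7536×10⁻⁶ m/K → total 4.39496×10⁻⁵ m/K
ΔT = g/(α₁L₁+α₂L₂) = 2.87×10⁻³ / 4.39496×10⁻⁵ = 65.302 K
T = 25.6 + 65.302 = 90.902 °C

T = 90.9 °C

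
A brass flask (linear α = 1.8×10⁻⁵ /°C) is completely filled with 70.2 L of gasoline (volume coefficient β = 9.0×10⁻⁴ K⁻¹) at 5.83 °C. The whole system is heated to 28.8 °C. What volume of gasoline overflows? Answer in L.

The flask also expands: β_container ≈ 3α = 5.4×10⁻⁵ /K
Net overflow = V₀(β_liq − 3α_cont)ΔT
β − 3α = 9.00×10⁻⁴ − 5.4×10⁻⁵ = 8.46×10⁻⁴ /K; ΔT = 22.97 K
ΔV = 70.2 × 8.46×10⁻⁴ × 22.97 = 1.36 L

1.36 L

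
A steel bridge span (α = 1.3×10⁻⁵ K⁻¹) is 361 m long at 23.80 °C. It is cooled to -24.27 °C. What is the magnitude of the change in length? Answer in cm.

|ΔT| = |-24.27 − 23.80| = 48.07 K
ΔL = αL₀ΔT = (1.3×10⁻⁵)(361)(48.07) = 2.26×10⁻¹ m

ΔL = 22.6 cm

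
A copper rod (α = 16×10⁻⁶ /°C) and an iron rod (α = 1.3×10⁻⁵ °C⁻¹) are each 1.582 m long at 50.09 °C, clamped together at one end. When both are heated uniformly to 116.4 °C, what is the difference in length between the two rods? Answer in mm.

ΔT = 66.31 K
copper: ΔL = 16×10⁻⁶ × 1.582 m × 66.31 = 1.6784×10⁻³ m = 1.6784 mm
iron: ΔL = 1.3×10⁻⁵ × 1.582 m × 66.31 = 1.3637×10⁻³ m = 1.3637 mm
difference = 1.6784 − 1.3637 = 0.3147 mm

0.315 mm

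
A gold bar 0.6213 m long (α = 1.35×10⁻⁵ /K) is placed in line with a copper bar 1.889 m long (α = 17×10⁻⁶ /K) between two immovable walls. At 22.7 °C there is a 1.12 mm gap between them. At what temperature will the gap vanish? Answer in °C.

α₁L₁ = 8.38755×10⁻⁶ m/K, α₂L₂ = 3.2113×10⁻⁵ m/K → total 4.050055×10⁻⁵ m/K
ΔT = g/(α₁L₁+α₂L₂) = 1.12×10⁻³ / 4.050055×10⁻⁵ = 27.654 K
T = 22.7 + 27.654 = 50.354 °C

T = 50.4 °C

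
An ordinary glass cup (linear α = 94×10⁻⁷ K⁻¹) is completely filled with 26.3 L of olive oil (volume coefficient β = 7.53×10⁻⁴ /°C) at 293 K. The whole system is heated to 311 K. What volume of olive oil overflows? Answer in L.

0.343 L

The cup also expands: β_container ≈ 3α = 2.82×10⁻⁵ /K
Net overflow = V₀(β_liq − 3α_cont)ΔT
β − 3α = 7.53×10⁻⁴ − 2.82×10⁻⁵ = 7.248×10⁻⁴ /K; ΔT = 18 K
ΔV = 26.3 × 7.248×10⁻⁴ × 18 = 0.343 L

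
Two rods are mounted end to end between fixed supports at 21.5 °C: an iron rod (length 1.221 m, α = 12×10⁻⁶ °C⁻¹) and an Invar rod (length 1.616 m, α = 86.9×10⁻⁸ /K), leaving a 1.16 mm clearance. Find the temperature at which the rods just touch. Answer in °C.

T = 93.7 °C

α₁L₁ = 1.4652×10⁻⁵ m/K, α₂L₂ = 1.404304×10⁻⁶ m/K → total 1.6056304×10⁻⁵ m/K
ΔT = g/(α₁L₁+α₂L₂) = 1.16×10⁻³ / 1.6056304×10⁻⁵ = 72.246 K
T = 21.5 + 72.246 = 93.746 °C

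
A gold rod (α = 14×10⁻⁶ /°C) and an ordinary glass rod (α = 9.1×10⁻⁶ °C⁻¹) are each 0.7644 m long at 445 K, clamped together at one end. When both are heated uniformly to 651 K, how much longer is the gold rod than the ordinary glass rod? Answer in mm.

0.772 mm

ΔT = 206 K
gold: ΔL = 14×10⁻⁶ × 0.7644 m × 206 = 2.2045×10⁻³ m = 2.2045 mm
ordinary glass: ΔL = 9.1×10⁻⁶ × 0.7644 m × 206 = 1.4329×10⁻³ m = 1.4329 mm
difference = 2.2045 − 1.4329 = 0.7716 mm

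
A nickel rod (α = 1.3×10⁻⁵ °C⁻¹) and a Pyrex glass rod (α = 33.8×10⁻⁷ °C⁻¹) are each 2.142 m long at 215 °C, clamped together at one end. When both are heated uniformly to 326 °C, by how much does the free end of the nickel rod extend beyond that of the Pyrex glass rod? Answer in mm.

2.29 mm

ΔT = 111 K
nickel: ΔL = 1.3×10⁻⁵ × 2.142 m × 111 = 3.0909×10⁻³ m = 3.0909 mm
Pyrex glass: ΔL = 33.8×10⁻⁷ × 2.142 m × 111 = 8.0364×10⁻⁴ m = 0.80364 mm
difference = 3.0909 − 0.80364 = 2.28726 mm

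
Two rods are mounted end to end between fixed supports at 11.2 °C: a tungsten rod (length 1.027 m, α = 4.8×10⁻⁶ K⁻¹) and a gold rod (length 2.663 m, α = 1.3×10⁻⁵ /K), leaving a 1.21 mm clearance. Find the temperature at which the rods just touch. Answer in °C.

T = 41.8 °C

Gap closes when ΔL₁ + ΔL₂ = 1.21 mm = 1.21×10⁻³ m
(α₁L₁ + α₂L₂)ΔT = g
α₁L₁ + α₂L₂ = 4.8×10⁻⁶×1.027 + 1.3×10⁻⁵×2.663 = 3.95486×10⁻⁵ m/K
ΔT = 1.21×10⁻³ / 3.95486×10⁻⁵ = 30.595 K
T = 11.2 + 30.595 = 41.795 °C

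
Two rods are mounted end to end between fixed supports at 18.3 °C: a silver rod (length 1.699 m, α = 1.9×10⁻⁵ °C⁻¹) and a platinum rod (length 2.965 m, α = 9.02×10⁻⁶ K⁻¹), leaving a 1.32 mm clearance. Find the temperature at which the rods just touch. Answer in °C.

T = 40.7 °C

Gap closes when ΔL₁ + ΔL₂ = 1.32 mm = 1.32×10⁻³ m
(α₁L₁ + α₂L₂)ΔT = g
α₁L₁ + α₂L₂ = 1.9×10⁻⁵×1.699 + 9.02×10⁻⁶×2.965 = 5.90253×10⁻⁵ m/K
ΔT = 1.32×10⁻³ / 5.90253×10⁻⁵ = 22.363 K
T = 18.3 + 22.363 = 40.663 °C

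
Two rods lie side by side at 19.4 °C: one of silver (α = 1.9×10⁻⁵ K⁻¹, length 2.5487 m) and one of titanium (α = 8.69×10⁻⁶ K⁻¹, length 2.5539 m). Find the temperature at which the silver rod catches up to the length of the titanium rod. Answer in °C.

Equal length when α₁L₁ΔT − α₂L₂ΔT = L₂ − L₁ = 5.20×10⁻³ m
α₁L₁ = 4.84253×10⁻⁵, α₂L₂ = 2.2193391×10⁻⁵ → Δ(αL) = 2.6231909×10⁻⁵ m/K
ΔT = 5.20×10⁻³ / 2.6231909×10⁻⁵ = 198.232 K, so T = 19.4 + 198.232 = 217.632 °C

T = 217.6 °C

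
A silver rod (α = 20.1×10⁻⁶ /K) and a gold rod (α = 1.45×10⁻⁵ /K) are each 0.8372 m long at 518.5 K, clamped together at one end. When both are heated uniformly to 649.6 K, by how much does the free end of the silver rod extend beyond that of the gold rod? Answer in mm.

ΔT = 131.1 K
silver: ΔL = 20.1×10⁻⁶ × 0.8372 m × 131.1 = 2.2061×10⁻³ m = 2.2061 mm
gold: ΔL = 1.45×10⁻⁵ × 0.8372 m × 131.1 = 1.5915×10⁻³ m = 1.5915 mm
difference = 2.2061 − 1.5915 = 0.6146 mm

0.615 mm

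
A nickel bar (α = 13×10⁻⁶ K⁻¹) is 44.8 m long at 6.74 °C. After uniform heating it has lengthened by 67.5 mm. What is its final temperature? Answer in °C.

ΔL = αL₀ΔT ⇒ ΔT = ΔL / (αL₀)
ΔT = 67.5×10⁻³ m / (13×10⁻⁶ × 44.8 m) = 115.90 K
T = 6.74 + 115.90 = 122.64 °C

T = 123 °C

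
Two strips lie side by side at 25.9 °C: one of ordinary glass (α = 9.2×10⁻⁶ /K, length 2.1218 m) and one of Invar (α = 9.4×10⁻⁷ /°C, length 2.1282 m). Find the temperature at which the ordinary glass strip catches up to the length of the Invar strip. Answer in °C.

L₁(1 + α₁ΔT) = L₂(1 + α₂ΔT) ⇒ ΔT = (L₂ − L₁)/(α₁L₁ − α₂L₂)
L₂ − L₁ = 2.1282 − 2.1218 = 6.40×10⁻³ m
α₁L₁ − α₂L₂ = 9.2×10⁻⁶×2.1218 − 9.4×10⁻⁷×2.1282 = 1.7520052×10⁻⁵ m/K
ΔT = 6.40×10⁻³ / 1.7520052×10⁻⁵ = 365.296 K
T = 25.9 + 365.296 = 391.196 °C

T = 391.2 °C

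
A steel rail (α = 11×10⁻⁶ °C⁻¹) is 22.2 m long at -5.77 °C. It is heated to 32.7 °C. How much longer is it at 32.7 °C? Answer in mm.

ΔL = 9.39 mm

|ΔT| = |32.7 − (-5.77)| = 38.47 K
ΔL = αL₀ΔT = (11×10⁻⁶)(22.2)(38.47) = 9.39×10⁻³ m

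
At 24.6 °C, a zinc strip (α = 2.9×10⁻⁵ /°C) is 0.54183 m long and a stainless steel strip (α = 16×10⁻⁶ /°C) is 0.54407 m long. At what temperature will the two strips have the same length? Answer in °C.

Equal length when α₁L₁ΔT − α₂L₂ΔT = L₂ − L₁ = 2.24×10⁻³ m
α₁L₁ = 1.571307×10⁻⁵, α₂L₂ = 8.70512×10⁻⁶ → Δ(αL) = 7.00795×10⁻⁶ m/K
ΔT = 2.24×10⁻³ / 7.00795×10⁻⁶ = 319.637 K, so T = 24.6 + 319.637 = 344.237 °C

T = 344.2 °C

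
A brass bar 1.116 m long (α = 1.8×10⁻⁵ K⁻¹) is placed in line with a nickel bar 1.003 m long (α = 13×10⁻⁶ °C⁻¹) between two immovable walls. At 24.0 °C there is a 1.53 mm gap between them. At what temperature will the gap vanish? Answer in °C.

Gap closes when ΔL₁ + ΔL₂ = 1.53 mm = 1.53×10⁻³ m
(α₁L₁ + α₂L₂)ΔT = g
α₁L₁ + α₂L₂ = 1.8×10⁻⁵×1.116 + 13×10⁻⁶×1.003 = 3.3127×10⁻⁵ m/K
ΔT = 1.53×10⁻³ / 3.3127×10⁻⁵ = 46.186 K
T = 24.0 + 46.186 = 70.186 °C

T = 70.2 °C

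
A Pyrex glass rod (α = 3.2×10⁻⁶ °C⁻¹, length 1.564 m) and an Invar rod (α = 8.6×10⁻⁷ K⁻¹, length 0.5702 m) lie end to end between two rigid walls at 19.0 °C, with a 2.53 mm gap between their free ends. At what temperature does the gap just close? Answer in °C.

T = 479 °C

α₁L₁ = 5.0048×10⁻⁶ m/K, α₂L₂ = 4.90372×10⁻⁷ m/K → total 5.495172×10⁻⁶ m/K
ΔT = g/(α₁L₁+α₂L₂) = 2.53×10⁻³ / 5.495172×10⁻⁶ = 460.40 K
T = 19.0 + 460.40 = 479.40 °C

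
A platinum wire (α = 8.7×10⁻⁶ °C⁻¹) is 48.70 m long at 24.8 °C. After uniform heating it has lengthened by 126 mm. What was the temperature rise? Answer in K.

ΔL = αL₀ΔT ⇒ ΔT = ΔL / (αL₀)
ΔT = 126×10⁻³ m / (8.7×10⁻⁶ × 48.70 m) = 297.39 K

ΔT = 297 K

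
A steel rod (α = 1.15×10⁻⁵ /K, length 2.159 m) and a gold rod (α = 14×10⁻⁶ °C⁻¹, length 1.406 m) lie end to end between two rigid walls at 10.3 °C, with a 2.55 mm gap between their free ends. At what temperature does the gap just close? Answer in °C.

Gap closes when ΔL₁ + ΔL₂ = 2.55 mm = 2.55×10⁻³ m
(α₁L₁ + α₂L₂)ΔT = g
α₁L₁ + α₂L₂ = 1.15×10⁻⁵×2.159 + 14×10⁻⁶×1.406 = 4.45125×10⁻⁵ m/K
ΔT = 2.55×10⁻³ / 4.45125×10⁻⁵ = 57.287 K
T = 10.3 + 57.287 = 67.587 °C

T = 67.6 °C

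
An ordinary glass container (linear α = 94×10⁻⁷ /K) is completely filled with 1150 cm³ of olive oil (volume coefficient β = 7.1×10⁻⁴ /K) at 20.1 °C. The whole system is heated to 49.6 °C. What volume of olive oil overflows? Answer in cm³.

The container also expands: β_container ≈ 3α = 2.82×10⁻⁵ /K
Net overflow = V₀(β_liq − 3α_cont)ΔT
β − 3α = 7.10×10⁻⁴ − 2.82×10⁻⁵ = 6.818×10⁻⁴ /K; ΔT = 29.5 K
ΔV = 1150 × 6.818×10⁻⁴ × 29.5 = 23.1 cm³

23.1 cm³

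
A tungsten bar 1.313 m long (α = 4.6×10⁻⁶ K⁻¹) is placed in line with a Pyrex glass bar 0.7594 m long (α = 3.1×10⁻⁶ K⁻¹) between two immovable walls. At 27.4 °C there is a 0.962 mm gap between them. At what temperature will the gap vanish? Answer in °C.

α₁L₁ = 6.0398×10⁻⁶ m/K, α₂L₂ = 2.35414×10⁻⁶ m/K → total 8.39394×10⁻⁶ m/K
ΔT = g/(α₁L₁+α₂L₂) = 9.62×10⁻⁴ / 8.39394×10⁻⁶ = 114.61 K
T = 27.4 + 114.61 = 142.01 °C

T = 142 °C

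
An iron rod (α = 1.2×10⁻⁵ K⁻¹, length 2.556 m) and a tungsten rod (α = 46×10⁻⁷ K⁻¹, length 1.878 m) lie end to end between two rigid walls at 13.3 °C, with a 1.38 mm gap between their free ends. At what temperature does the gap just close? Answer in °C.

Gap closes when ΔL₁ + ΔL₂ = 1.38 mm = 1.38×10⁻³ m
(α₁L₁ + α₂L₂)ΔT = g
α₁L₁ + α₂L₂ = 1.2×10⁻⁵×2.556 + 46×10⁻⁷×1.878 = 3.93108×10⁻⁵ m/K
ΔT = 1.38×10⁻³ / 3.93108×10⁻⁵ = 35.105 K
T = 13.3 + 35.105 = 48.405 °C

T = 48.4 °C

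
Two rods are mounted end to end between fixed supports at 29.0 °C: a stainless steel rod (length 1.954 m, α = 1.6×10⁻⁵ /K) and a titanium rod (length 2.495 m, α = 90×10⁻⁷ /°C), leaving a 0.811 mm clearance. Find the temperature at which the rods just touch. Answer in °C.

Gap closes when ΔL₁ + ΔL₂ = 0.811 mm = 8.11×10⁻⁴ m
(α₁L₁ + α₂L₂)ΔT = g
α₁L₁ + α₂L₂ = 1.6×10⁻⁵×1.954 + 90×10⁻⁷×2.495 = 5.3719×10⁻⁵ m/K
ΔT = 8.11×10⁻⁴ / 5.3719×10⁻⁵ = 15.097 K
T = 29.0 + 15.097 = 44.097 °C

T = 44.1 °C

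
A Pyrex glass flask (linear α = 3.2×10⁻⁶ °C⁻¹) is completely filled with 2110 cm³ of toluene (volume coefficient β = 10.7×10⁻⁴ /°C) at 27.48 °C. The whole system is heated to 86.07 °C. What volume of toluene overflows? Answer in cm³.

131 cm³

The flask also expands: β_container ≈ 3α = 9.6×10⁻⁶ /K
Net overflow = V₀(β_liq − 3α_cont)ΔT
β − 3α = 1.07×10⁻³ − 9.6×10⁻⁶ = 1.0604×10⁻³ /K; ΔT = 58.59 K
ΔV = 2110 × 1.0604×10⁻³ × 58.59 = 131 cm³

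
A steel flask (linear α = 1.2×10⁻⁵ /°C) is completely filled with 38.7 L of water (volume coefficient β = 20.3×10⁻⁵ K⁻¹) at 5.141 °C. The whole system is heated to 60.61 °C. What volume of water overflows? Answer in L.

The flask also expands: β_container ≈ 3α = 3.6×10⁻⁵ /K
Net overflow = V₀(β_liq − 3α_cont)ΔT
β − 3α = 2.03×10⁻⁴ − 3.6×10⁻⁵ = 1.67×10⁻⁴ /K; ΔT = 55.469 K
ΔV = 38.7 × 1.67×10⁻⁴ × 55.469 = 0.358 L

0.358 L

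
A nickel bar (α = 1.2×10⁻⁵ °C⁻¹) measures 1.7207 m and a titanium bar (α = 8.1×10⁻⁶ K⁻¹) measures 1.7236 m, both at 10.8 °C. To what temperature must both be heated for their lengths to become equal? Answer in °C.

Equal length when α₁L₁ΔT − α₂L₂ΔT = L₂ − L₁ = 2.90×10⁻³ m
α₁L₁ = 2.06484×10⁻⁵, α₂L₂ = 1.396116×10⁻⁵ → Δ(αL) = 6.68724×10⁻⁶ m/K
ΔT = 2.90×10⁻³ / 6.68724×10⁻⁶ = 433.662 K, so T = 10.8 + 433.662 = 444.462 °C

T = 444.5 °C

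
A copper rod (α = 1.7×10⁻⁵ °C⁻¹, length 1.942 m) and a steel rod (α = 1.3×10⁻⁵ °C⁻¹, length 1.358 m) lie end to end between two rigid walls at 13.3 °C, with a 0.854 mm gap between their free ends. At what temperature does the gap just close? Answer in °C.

T = 30.2 °C

α₁L₁ = 3.3014×10⁻⁵ m/K, α₂L₂ = 1.7654×10⁻⁵ m/K → total 5.0668×10⁻⁵ m/K
ΔT = g/(α₁L₁+α₂L₂) = 8.54×10⁻⁴ / 5.0668×10⁻⁵ = 16.855 K
T = 13.3 + 16.855 = 30.155 °C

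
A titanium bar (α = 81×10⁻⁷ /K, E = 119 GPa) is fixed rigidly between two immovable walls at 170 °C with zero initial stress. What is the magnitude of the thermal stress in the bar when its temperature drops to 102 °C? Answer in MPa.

Fully constrained: the free strain ε = αΔT is blocked, so σ = Eε = EαΔT.
|ΔT| = 68 K
σ = 119×10⁹ × 81×10⁻⁷ × 68 = 6.55×10⁷ Pa

σ = 65.5 MPa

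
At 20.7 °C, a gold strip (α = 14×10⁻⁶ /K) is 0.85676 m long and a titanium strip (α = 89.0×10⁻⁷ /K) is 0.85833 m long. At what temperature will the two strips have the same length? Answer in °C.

Equal length when α₁L₁ΔT − α₂L₂ΔT = L₂ − L₁ = 1.57×10⁻³ m
α₁L₁ = 1.199464×10⁻⁵, α₂L₂ = 7.639137×10⁻⁶ → Δ(αL) = 4.355503×10⁻⁶ m/K
ΔT = 1.57×10⁻³ / 4.355503×10⁻⁶ = 360.464 K, so T = 20.7 + 360.464 = 381.164 °C

T = 381.2 °C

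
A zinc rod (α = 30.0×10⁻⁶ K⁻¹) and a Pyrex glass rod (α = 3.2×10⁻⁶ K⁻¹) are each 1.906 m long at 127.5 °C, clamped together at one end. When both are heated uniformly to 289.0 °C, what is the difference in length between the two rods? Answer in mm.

ΔT = 161.5 K
zinc: ΔL = 30.0×10⁻⁶ × 1.906 m × 161.5 = 9.2346×10⁻³ m = 9.2346 mm
Pyrex glass: ΔL = 3.2×10⁻⁶ × 1.906 m × 161.5 = 9.8502×10⁻⁴ m = 0.98502 mm
difference = 9.2346 − 0.98502 = 8.24958 mm

8.25 mm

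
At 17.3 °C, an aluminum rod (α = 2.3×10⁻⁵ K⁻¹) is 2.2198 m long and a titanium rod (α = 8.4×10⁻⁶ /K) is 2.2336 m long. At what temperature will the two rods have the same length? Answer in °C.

T = 444.6 °C

L₁(1 + α₁ΔT) = L₂(1 + α₂ΔT) ⇒ ΔT = (L₂ − L₁)/(α₁L₁ − α₂L₂)
L₂ − L₁ = 2.2336 − 2.2198 = 1.38×10⁻² m
α₁L₁ − α₂L₂ = 2.3×10⁻⁵×2.2198 − 8.4×10⁻⁶×2.2336 = 3.229316×10⁻⁵ m/K
ΔT = 1.38×10⁻² / 3.229316×10⁻⁵ = 427.335 K
T = 17.3 + 427.335 = 444.635 °C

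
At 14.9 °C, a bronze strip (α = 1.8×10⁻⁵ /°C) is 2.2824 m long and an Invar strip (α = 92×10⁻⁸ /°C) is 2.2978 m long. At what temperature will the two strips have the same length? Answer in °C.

T = 410.1 °C

L₁(1 + α₁ΔT) = L₂(1 + α₂ΔT) ⇒ ΔT = (L₂ − L₁)/(α₁L₁ − α₂L₂)
L₂ − L₁ = 2.2978 − 2.2824 = 1.54×10⁻² m
α₁L₁ − α₂L₂ = 1.8×10⁻⁵×2.2824 − 92×10⁻⁸×2.2978 = 3.8969224×10⁻⁵ m/K
ΔT = 1.54×10⁻² / 3.8969224×10⁻⁵ = 395.184 K
T = 14.9 + 395.184 = 410.084 °C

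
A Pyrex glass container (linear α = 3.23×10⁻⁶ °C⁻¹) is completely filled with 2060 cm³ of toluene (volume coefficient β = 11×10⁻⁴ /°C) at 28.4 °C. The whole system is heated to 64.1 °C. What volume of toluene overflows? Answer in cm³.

80.2 cm³

The container also expands: β_container ≈ 3α = 9.69×10⁻⁶ /K
Net overflow = V₀(β_liq − 3α_cont)ΔT
β − 3α = 1.10×10⁻³ − 9.69×10⁻⁶ = 1.09031×10⁻³ /K; ΔT = 35.7 K
ΔV = 2060 × 1.09031×10⁻³ × 35.7 = 80.2 cm³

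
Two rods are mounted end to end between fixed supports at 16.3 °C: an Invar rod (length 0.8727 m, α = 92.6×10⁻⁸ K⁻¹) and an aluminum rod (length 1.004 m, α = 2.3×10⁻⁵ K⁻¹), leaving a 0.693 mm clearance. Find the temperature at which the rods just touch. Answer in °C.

α₁L₁ = 8.081202×10⁻⁷ m/K, α₂L₂ = 2.3092×10⁻⁵ m/K → total 2.39001202×10⁻⁵ m/K
ΔT = g/(α₁L₁+α₂L₂) = 6.93×10⁻⁴ / 2.39001202×10⁻⁵ = 28.996 K
T = 16.3 + 28.996 = 45.296 °C

T = 45.3 °C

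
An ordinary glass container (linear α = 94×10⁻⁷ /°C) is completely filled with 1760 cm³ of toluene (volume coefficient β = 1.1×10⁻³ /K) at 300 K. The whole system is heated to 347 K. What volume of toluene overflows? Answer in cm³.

88.7 cm³

The container also expands: β_container ≈ 3α = 2.82×10⁻⁵ /K
Net overflow = V₀(β_liq − 3α_cont)ΔT
β − 3α = 1.10×10⁻³ − 2.82×10⁻⁵ = 1.0718×10⁻³ /K; ΔT = 47 K
ΔV = 1760 × 1.0718×10⁻³ × 47 = 88.7 cm³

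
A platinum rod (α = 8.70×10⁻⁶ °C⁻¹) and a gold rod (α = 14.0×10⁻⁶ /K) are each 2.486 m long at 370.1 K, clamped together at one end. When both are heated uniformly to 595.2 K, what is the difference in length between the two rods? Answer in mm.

ΔT = 225.1 K
platinum: ΔL = 8.70×10⁻⁶ × 2.486 m × 225.1 = 4.8685×10⁻³ m = 4.8685 mm
gold: ΔL = 14.0×10⁻⁶ × 2.486 m × 225.1 = 7.8344×10⁻³ m = 7.8344 mm
difference = 7.8344 − 4.8685 = 2.9659 mm

2.97 mm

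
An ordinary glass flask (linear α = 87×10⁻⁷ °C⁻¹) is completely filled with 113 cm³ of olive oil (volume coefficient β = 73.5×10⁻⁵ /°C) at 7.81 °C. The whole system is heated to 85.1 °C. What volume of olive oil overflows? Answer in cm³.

The flask also expands: β_container ≈ 3α = 2.61×10⁻⁵ /K
Net overflow = V₀(β_liq − 3α_cont)ΔT
β − 3α = 7.35×10⁻⁴ − 2.61×10⁻⁵ = 7.089×10⁻⁴ /K; ΔT = 77.29 K
ΔV = 113 × 7.089×10⁻⁴ × 77.29 = 6.19 cm³

6.19 cm³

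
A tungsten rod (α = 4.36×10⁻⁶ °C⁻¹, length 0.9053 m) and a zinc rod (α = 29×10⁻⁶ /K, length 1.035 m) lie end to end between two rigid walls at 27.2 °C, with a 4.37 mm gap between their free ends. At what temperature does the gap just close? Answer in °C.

Gap closes when ΔL₁ + ΔL₂ = 4.37 mm = 4.37×10⁻³ m
(α₁L₁ + α₂L₂)ΔT = g
α₁L₁ + α₂L₂ = 4.36×10⁻⁶×0.9053 + 29×10⁻⁶×1.035 = 3.3962108×10⁻⁵ m/K
ΔT = 4.37×10⁻³ / 3.3962108×10⁻⁵ = 128.67 K
T = 27.2 + 128.67 = 155.87 °C

T = 156 °C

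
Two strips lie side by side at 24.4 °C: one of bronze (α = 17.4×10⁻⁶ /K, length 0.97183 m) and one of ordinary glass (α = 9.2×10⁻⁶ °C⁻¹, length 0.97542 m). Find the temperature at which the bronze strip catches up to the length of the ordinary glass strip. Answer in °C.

Equal length when α₁L₁ΔT − α₂L₂ΔT = L₂ − L₁ = 3.59×10⁻³ m
α₁L₁ = 1.6909842×10⁻⁵, α₂L₂ = 8.973864×10⁻⁶ → Δ(αL) = 7.935978×10⁻⁶ m/K
ΔT = 3.59×10⁻³ / 7.935978×10⁻⁶ = 452.370 K, so T = 24.4 + 452.370 = 476.770 °C

T = 476.8 °C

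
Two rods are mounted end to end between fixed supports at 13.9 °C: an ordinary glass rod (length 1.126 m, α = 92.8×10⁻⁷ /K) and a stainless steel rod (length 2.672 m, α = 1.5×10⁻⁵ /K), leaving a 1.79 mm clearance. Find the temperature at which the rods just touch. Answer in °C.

T = 49.3 °C

α₁L₁ = 1.044928×10⁻⁵ m/K, α₂L₂ = 4.008×10⁻⁵ m/K → total 5.052928×10⁻⁵ m/K
ΔT = g/(α₁L₁+α₂L₂) = 1.79×10⁻³ / 5.052928×10⁻⁵ = 35.425 K
T = 13.9 + 35.425 = 49.325 °C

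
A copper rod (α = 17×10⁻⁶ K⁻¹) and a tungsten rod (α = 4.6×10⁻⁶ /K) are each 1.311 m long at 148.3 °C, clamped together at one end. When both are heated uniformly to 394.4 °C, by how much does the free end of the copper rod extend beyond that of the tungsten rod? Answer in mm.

ΔT = 246.1 K
copper: ΔL = 17×10⁻⁶ × 1.311 m × 246.1 = 5.4848×10⁻³ m = 5.4848 mm
tungsten: ΔL = 4.6×10⁻⁶ × 1.311 m × 246.1 = 1.4841×10⁻³ m = 1.4841 mm
difference = 5.4848 − 1.4841 = 4.0007 mm

4.00 mm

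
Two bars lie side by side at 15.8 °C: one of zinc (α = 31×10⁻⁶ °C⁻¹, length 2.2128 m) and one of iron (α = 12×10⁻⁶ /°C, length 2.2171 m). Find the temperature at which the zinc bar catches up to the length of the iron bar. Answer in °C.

Equal length when α₁L₁ΔT − α₂L₂ΔT = L₂ − L₁ = 4.30×10⁻³ m
α₁L₁ = 6.85968×10⁻⁵, α₂L₂ = 2.66052×10⁻⁵ → Δ(αL) = 4.19916×10⁻⁵ m/K
ΔT = 4.30×10⁻³ / 4.19916×10⁻⁵ = 102.401 K, so T = 15.8 + 102.401 = 118.201 °C

T = 118.2 °C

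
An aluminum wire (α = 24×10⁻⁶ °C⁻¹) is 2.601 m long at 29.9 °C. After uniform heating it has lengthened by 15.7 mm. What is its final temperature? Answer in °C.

T = 281 °C

ΔL = αL₀ΔT ⇒ ΔT = ΔL / (αL₀)
ΔT = 15.7×10⁻³ m / (24×10⁻⁶ × 2.601 m) = 251.51 K
T = 29.9 + 251.51 = 281.41 °C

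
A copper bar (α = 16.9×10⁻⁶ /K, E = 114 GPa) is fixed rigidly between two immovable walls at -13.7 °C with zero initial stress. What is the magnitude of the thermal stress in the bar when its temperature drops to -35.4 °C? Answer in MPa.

σ = 41.8 MPa

Fully constrained: the free strain ε = αΔT is blocked, so σ = Eε = EαΔT.
|ΔT| = 21.7 K
σ = 114×10⁹ × 16.9×10⁻⁶ × 21.7 = 4.18×10⁷ Pa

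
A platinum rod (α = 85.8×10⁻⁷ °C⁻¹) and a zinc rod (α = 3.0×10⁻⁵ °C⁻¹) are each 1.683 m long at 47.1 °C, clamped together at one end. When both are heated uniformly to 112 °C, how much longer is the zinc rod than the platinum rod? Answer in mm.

ΔT = 64.9 K
platinum: ΔL = 85.8×10⁻⁷ × 1.683 m × 64.9 = 9.3717×10⁻⁴ m = 0.93717 mm
zinc: ΔL = 3.0×10⁻⁵ × 1.683 m × 64.9 = 3.2768×10⁻³ m = 3.2768 mm
difference = 3.2768 − 0.93717 = 2.33963 mm

2.34 mm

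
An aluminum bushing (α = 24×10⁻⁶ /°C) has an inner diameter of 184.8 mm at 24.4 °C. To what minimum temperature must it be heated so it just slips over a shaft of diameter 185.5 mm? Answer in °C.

Required Δd = 185.5 − 184.8 = 0.7 mm
Δd = αd₀ΔT ⇒ ΔT = Δd/(αd₀) = 0.7 / (24×10⁻⁶ × 184.8) = 157.83 K
T_min = 24.4 + 157.83 = 182.23 °C

T = 182 °C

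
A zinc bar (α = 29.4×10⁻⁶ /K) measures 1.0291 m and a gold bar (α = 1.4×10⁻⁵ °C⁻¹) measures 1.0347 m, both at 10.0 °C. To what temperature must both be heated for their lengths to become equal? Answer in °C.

L₁(1 + α₁ΔT) = L₂(1 + α₂ΔT) ⇒ ΔT = (L₂ − L₁)/(α₁L₁ − α₂L₂)
L₂ − L₁ = 1.0347 − 1.0291 = 5.60×10⁻³ m
α₁L₁ − α₂L₂ = 29.4×10⁻⁶×1.0291 − 1.4×10⁻⁵×1.0347 = 1.576974×10⁻⁵ m/K
ΔT = 5.60×10⁻³ / 1.576974×10⁻⁵ = 355.110 K
T = 10.0 + 355.110 = 365.110 °C

T = 365.1 °C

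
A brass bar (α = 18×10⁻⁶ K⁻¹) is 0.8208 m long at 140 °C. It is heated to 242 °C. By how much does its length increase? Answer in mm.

|ΔT| = |242 − 140| = 102 K
ΔL = αL₀ΔT = (18×10⁻⁶)(0.8208)(102) = 1.51×10⁻³ m

ΔL = 1.51 mm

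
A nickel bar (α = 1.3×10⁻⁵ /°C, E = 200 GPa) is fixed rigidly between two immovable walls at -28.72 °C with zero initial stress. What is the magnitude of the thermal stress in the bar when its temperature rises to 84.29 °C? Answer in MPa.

Fully constrained: the free strain ε = αΔT is blocked, so σ = Eε = EαΔT.
|ΔT| = 113.01 K
σ = 200×10⁹ × 1.3×10⁻⁵ × 113.01 = 2.94×10⁸ Pa

σ = 294 MPa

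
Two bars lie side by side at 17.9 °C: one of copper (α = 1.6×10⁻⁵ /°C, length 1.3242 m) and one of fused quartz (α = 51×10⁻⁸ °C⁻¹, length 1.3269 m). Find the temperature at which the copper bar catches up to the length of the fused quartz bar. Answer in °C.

L₁(1 + α₁ΔT) = L₂(1 + α₂ΔT) ⇒ ΔT = (L₂ − L₁)/(α₁L₁ − α₂L₂)
L₂ − L₁ = 1.3269 − 1.3242 = 2.70×10⁻³ m
α₁L₁ − α₂L₂ = 1.6×10⁻⁵×1.3242 − 51×10⁻⁸×1.3269 = 2.0510481×10⁻⁵ m/K
ΔT = 2.70×10⁻³ / 2.0510481×10⁻⁵ = 131.640 K
T = 17.9 + 131.640 = 149.540 °C

T = 149.5 °C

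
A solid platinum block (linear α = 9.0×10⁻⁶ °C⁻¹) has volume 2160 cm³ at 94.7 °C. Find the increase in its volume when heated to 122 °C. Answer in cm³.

Isotropic solid: β ≈ 3α = 2.7×10⁻⁵ /K; ΔT = 27.3 K
ΔV = 3αV₀ΔT = 3(9.0×10⁻⁶)(2160)(27.3) = 1.59 cm³

ΔV = 1.59 cm³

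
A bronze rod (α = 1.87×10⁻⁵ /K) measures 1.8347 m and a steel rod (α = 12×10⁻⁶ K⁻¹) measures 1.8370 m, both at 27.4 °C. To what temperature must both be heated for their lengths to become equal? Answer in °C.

T = 214.9 °C

Equal length when α₁L₁ΔT − α₂L₂ΔT = L₂ − L₁ = 2.30×10⁻³ m
α₁L₁ = 3.430889×10⁻⁵, α₂L₂ = 2.2044×10⁻⁵ → Δ(αL) = 1.226489×10⁻⁵ m/K
ΔT = 2.30×10⁻³ / 1.226489×10⁻⁵ = 187.527 K, so T = 27.4 + 187.527 = 214.927 °C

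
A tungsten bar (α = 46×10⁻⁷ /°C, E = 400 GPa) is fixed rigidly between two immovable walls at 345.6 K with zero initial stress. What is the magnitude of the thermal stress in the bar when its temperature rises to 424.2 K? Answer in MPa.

σ = 145 MPa

Fully constrained: the free strain ε = αΔT is blocked, so σ = Eε = EαΔT.
|ΔT| = 78.6 K
σ = 400×10⁹ × 46×10⁻⁷ × 78.6 = 1.45×10⁸ Pa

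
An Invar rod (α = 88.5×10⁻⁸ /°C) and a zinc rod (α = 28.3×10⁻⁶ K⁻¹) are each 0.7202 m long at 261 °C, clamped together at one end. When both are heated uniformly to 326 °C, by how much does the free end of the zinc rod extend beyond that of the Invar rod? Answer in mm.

1.28 mm

ΔT = 65 K
Invar: ΔL = 88.5×10⁻⁸ × 0.7202 m × 65 = 4.1430×10⁻⁵ m = 0.041430 mm
zinc: ΔL = 28.3×10⁻⁶ × 0.7202 m × 65 = 1.3248×10⁻³ m = 1.3248 mm
difference = 1.3248 − 0.041430 = 1.28337 mm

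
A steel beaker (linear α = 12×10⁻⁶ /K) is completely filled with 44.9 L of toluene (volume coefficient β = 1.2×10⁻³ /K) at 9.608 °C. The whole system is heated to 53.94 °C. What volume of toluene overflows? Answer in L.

2.32 L

The beaker also expands: β_container ≈ 3α = 3.6×10⁻⁵ /K
Net overflow = V₀(β_liq − 3α_cont)ΔT
β − 3α = 1.20×10⁻³ − 3.6×10⁻⁵ = 1.164×10⁻³ /K; ΔT = 44.332 K
ΔV = 44.9 × 1.164×10⁻³ × 44.332 = 2.32 L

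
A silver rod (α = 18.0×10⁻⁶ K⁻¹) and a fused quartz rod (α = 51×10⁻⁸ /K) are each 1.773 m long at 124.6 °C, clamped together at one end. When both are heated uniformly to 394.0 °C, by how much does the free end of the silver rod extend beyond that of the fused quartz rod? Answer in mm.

8.35 mm

ΔT = 269.4 K
silver: ΔL = 18.0×10⁻⁶ × 1.773 m × 269.4 = 8.5976×10⁻³ m = 8.5976 mm
fused quartz: ΔL = 51×10⁻⁸ × 1.773 m × 269.4 = 2.4360×10⁻⁴ m = 0.24360 mm
difference = 8.5976 − 0.24360 = 8.3540 mm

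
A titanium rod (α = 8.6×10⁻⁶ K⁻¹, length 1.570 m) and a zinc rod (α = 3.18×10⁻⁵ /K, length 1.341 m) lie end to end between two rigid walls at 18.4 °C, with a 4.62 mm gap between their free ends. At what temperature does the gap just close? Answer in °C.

α₁L₁ = 1.3502×10⁻⁵ m/K, α₂L₂ = 4.26438×10⁻⁵ m/K → total 5.61458×10⁻⁵ m/K
ΔT = g/(α₁L₁+α₂L₂) = 4.62×10⁻³ / 5.61458×10⁻⁵ = 82.29 K
T = 18.4 + 82.29 = 100.69 °C

T = 101 °C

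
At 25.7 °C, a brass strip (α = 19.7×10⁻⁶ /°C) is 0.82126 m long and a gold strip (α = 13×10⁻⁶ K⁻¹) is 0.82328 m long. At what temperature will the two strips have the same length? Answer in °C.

Equal length when α₁L₁ΔT − α₂L₂ΔT = L₂ − L₁ = 2.02×10⁻³ m
α₁L₁ = 1.6178822×10⁻⁵, α₂L₂ = 1.070264×10⁻⁵ → Δ(αL) = 5.476182×10⁻⁶ m/K
ΔT = 2.02×10⁻³ / 5.476182×10⁻⁶ = 368.870 K, so T = 25.7 + 368.870 = 394.570 °C

T = 394.6 °C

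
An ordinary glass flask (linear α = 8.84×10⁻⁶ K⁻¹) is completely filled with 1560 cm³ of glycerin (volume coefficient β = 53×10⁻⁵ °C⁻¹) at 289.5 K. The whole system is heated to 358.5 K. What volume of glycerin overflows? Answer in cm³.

The flask also expands: β_container ≈ 3α = 2.652×10⁻⁵ /K
Net overflow = V₀(β_liq − 3α_cont)ΔT
β − 3α = 5.30×10⁻⁴ − 2.652×10⁻⁵ = 5.0348×10⁻⁴ /K; ΔT = 69.0 K
ΔV = 1560 × 5.0348×10⁻⁴ × 69.0 = 54.2 cm³

54.2 cm³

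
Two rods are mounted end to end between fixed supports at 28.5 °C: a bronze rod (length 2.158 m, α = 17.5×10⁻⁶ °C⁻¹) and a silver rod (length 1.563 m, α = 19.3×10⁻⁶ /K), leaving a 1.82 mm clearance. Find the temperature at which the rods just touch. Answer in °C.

T = 55.3 °C

Gap closes when ΔL₁ + ΔL₂ = 1.82 mm = 1.82×10⁻³ m
(α₁L₁ + α₂L₂)ΔT = g
α₁L₁ + α₂L₂ = 17.5×10⁻⁶×2.158 + 19.3×10⁻⁶×1.563 = 6.79309×10⁻⁵ m/K
ΔT = 1.82×10⁻³ / 6.79309×10⁻⁵ = 26.792 K
T = 28.5 + 26.792 = 55.292 °C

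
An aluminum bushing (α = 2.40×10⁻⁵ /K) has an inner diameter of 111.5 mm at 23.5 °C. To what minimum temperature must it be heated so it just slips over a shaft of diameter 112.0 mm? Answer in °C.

T = 210 °C

Required Δd = 112.0 − 111.5 = 0.5 mm
Δd = αd₀ΔT ⇒ ΔT = Δd/(αd₀) = 0.5 / (2.40×10⁻⁵ × 111.5) = 186.85 K
T_min = 23.5 + 186.85 = 210.35 °C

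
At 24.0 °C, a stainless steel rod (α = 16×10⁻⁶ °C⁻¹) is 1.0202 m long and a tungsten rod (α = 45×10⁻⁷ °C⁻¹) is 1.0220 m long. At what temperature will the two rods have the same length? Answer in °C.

T = 177.5 °C

L₁(1 + α₁ΔT) = L₂(1 + α₂ΔT) ⇒ ΔT = (L₂ − L₁)/(α₁L₁ − α₂L₂)
L₂ − L₁ = 1.0220 − 1.0202 = 1.80×10⁻³ m
α₁L₁ − α₂L₂ = 16×10⁻⁶×1.0202 − 45×10⁻⁷×1.0220 = 1.17242×10⁻⁵ m/K
ΔT = 1.80×10⁻³ / 1.17242×10⁻⁵ = 153.529 K
T = 24.0 + 153.529 = 177.529 °C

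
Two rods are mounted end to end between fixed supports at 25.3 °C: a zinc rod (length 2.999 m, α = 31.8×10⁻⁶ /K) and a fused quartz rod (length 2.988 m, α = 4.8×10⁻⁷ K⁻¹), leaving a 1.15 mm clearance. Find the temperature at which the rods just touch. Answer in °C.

α₁L₁ = 9.53682×10⁻⁵ m/K, α₂L₂ = 1.43424×10⁻⁶ m/K → total 9.680244×10⁻⁵ m/K
ΔT = g/(α₁L₁+α₂L₂) = 1.15×10⁻³ / 9.680244×10⁻⁵ = 11.880 K
T = 25.3 + 11.880 = 37.180 °C

T = 37.2 °C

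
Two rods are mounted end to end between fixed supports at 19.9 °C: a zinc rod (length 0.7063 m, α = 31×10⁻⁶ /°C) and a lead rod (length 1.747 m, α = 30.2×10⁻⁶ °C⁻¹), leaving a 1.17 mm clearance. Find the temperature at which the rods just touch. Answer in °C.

α₁L₁ = 2.18953×10⁻⁵ m/K, α₂L₂ = 5.27594×10⁻⁵ m/K → total 7.46547×10⁻⁵ m/K
ΔT = g/(α₁L₁+α₂L₂) = 1.17×10⁻³ / 7.46547×10⁻⁵ = 15.672 K
T = 19.9 + 15.672 = 35.572 °C

T = 35.6 °C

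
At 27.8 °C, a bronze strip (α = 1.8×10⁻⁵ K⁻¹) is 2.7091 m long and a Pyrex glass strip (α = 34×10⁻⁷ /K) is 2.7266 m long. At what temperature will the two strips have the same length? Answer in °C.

T = 470.9 °C

L₁(1 + α₁ΔT) = L₂(1 + α₂ΔT) ⇒ ΔT = (L₂ − L₁)/(α₁L₁ − α₂L₂)
L₂ − L₁ = 2.7266 − 2.7091 = 1.75×10⁻² m
α₁L₁ − α₂L₂ = 1.8×10⁻⁵×2.7091 − 34×10⁻⁷×2.7266 = 3.949336×10⁻⁵ m/K
ΔT = 1.75×10⁻² / 3.949336×10⁻⁵ = 443.112 K
T = 27.8 + 443.112 = 470.912 °C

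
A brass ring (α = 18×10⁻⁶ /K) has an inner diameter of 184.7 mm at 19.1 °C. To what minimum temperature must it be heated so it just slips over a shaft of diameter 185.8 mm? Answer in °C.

T = 350 °C

Required Δd = 185.8 − 184.7 = 1.1 mm
Δd = αd₀ΔT ⇒ ΔT = Δd/(αd₀) = 1.1 / (18×10⁻⁶ × 184.7) = 330.87 K
T_min = 19.1 + 330.87 = 349.97 °C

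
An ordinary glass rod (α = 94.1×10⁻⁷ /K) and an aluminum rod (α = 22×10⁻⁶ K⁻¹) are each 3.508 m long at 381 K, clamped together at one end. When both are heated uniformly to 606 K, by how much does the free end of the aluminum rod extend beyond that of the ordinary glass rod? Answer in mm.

ΔT = 225 K
ordinary glass: ΔL = 94.1×10⁻⁷ × 3.508 m × 225 = 7.4273×10⁻³ m = 7.4273 mm
aluminum: ΔL = 22×10⁻⁶ × 3.508 m × 225 = 1.7365×10⁻² m = 17.365 mm
difference = 17.365 − 7.4273 = 9.9377 mm

9.94 mm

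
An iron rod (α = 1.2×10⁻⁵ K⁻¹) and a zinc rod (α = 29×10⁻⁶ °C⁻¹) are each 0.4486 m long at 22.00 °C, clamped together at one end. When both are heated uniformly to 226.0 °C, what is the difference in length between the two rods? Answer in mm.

1.56 mm

ΔT = 204.00 K
iron: ΔL = 1.2×10⁻⁵ × 0.4486 m × 204.00 = 1.0982×10⁻³ m = 1.0982 mm
zinc: ΔL = 29×10⁻⁶ × 0.4486 m × 204.00 = 2.6539×10⁻³ m = 2.6539 mm
difference = 2.6539 − 1.0982 = 1.5557 mm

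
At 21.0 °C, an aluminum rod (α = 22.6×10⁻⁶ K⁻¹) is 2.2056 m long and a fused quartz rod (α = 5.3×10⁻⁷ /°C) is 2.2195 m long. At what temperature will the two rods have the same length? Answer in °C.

L₁(1 + α₁ΔT) = L₂(1 + α₂ΔT) ⇒ ΔT = (L₂ − L₁)/(α₁L₁ − α₂L₂)
L₂ − L₁ = 2.2195 − 2.2056 = 1.39×10⁻² m
α₁L₁ − α₂L₂ = 22.6×10⁻⁶×2.2056 − 5.3×10⁻⁷×2.2195 = 4.8670225×10⁻⁵ m/K
ΔT = 1.39×10⁻² / 4.8670225×10⁻⁵ = 285.596 K
T = 21.0 + 285.596 = 306.596 °C

T = 306.6 °C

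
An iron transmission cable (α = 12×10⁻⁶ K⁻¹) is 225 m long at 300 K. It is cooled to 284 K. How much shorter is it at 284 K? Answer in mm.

ΔL = 43.2 mm

|ΔT| = |284 − 300| = 16 K
ΔL = αL₀ΔT = (12×10⁻⁶)(225)(16) = 4.32×10⁻² m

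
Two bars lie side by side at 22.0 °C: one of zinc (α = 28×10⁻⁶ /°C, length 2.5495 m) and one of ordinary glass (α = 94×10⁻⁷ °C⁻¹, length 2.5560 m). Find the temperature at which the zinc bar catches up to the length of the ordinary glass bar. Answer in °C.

T = 159.2 °C

L₁(1 + α₁ΔT) = L₂(1 + α₂ΔT) ⇒ ΔT = (L₂ − L₁)/(α₁L₁ − α₂L₂)
L₂ − L₁ = 2.5560 − 2.5495 = 6.50×10⁻³ m
α₁L₁ − α₂L₂ = 28×10⁻⁶×2.5495 − 94×10⁻⁷×2.5560 = 4.73596×10⁻⁵ m/K
ΔT = 6.50×10⁻³ / 4.73596×10⁻⁵ = 137.248 K
T = 22.0 + 137.248 = 159.248 °C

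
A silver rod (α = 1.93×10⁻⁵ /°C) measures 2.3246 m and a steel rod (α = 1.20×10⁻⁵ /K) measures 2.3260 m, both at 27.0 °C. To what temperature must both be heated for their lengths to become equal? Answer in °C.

T = 109.6 °C

L₁(1 + α₁ΔT) = L₂(1 + α₂ΔT) ⇒ ΔT = (L₂ − L₁)/(α₁L₁ − α₂L₂)
L₂ − L₁ = 2.3260 − 2.3246 = 1.40×10⁻³ m
α₁L₁ − α₂L₂ = 1.93×10⁻⁵×2.3246 − 1.20×10⁻⁵×2.3260 = 1.695278×10⁻⁵ m/K
ΔT = 1.40×10⁻³ / 1.695278×10⁻⁵ = 82.582 K
T = 27.0 + 82.582 = 109.582 °C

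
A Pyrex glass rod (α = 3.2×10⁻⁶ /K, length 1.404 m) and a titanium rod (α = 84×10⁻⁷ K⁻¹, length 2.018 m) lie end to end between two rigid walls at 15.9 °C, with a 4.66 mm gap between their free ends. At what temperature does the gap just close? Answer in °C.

Gap closes when ΔL₁ + ΔL₂ = 4.66 mm = 4.66×10⁻³ m
(α₁L₁ + α₂L₂)ΔT = g
α₁L₁ + α₂L₂ = 3.2×10⁻⁶×1.404 + 84×10⁻⁷×2.018 = 2.1444×10⁻⁵ m/K
ΔT = 4.66×10⁻³ / 2.1444×10⁻⁵ = 217.31 K
T = 15.9 + 217.31 = 233.21 °C

T = 233 °C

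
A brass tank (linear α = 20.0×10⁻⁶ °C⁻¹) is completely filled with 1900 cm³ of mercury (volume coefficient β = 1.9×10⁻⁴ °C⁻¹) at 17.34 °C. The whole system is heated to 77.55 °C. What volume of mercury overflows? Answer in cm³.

The tank also expands: β_container ≈ 3α = 6.0×10⁻⁵ /K
Net overflow = V₀(β_liq − 3α_cont)ΔT
β − 3α = 1.90×10⁻⁴ − 6.0×10⁻⁵ = 1.30×10⁻⁴ /K; ΔT = 60.21 K
ΔV = 1900 × 1.30×10⁻⁴ × 60.21 = 14.9 cm³

14.9 cm³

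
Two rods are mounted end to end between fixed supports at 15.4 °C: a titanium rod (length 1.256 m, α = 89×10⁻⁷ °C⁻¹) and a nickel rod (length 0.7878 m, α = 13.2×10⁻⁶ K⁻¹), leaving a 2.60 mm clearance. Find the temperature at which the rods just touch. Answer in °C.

Gap closes when ΔL₁ + ΔL₂ = 2.60 mm = 2.60×10⁻³ m
(α₁L₁ + α₂L₂)ΔT = g
α₁L₁ + α₂L₂ = 89×10⁻⁷×1.256 + 13.2×10⁻⁶×0.7878 = 2.157736×10⁻⁵ m/K
ΔT = 2.60×10⁻³ / 2.157736×10⁻⁵ = 120.50 K
T = 15.4 + 120.50 = 135.90 °C

T = 136 °C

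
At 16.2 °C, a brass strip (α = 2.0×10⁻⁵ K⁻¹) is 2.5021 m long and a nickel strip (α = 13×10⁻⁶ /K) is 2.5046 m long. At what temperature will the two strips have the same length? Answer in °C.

T = 159.2 °C

L₁(1 + α₁ΔT) = L₂(1 + α₂ΔT) ⇒ ΔT = (L₂ − L₁)/(α₁L₁ − α₂L₂)
L₂ − L₁ = 2.5046 − 2.5021 = 2.50×10⁻³ m
α₁L₁ − α₂L₂ = 2.0×10⁻⁵×2.5021 − 13×10⁻⁶×2.5046 = 1.74822×10⁻⁵ m/K
ΔT = 2.50×10⁻³ / 1.74822×10⁻⁵ = 143.003 K
T = 16.2 + 143.003 = 159.203 °C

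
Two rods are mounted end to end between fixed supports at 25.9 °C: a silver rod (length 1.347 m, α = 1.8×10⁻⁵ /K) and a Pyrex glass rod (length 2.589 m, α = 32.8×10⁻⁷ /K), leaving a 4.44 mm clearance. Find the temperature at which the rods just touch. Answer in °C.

T = 162 °C

α₁L₁ = 2.4246×10⁻⁵ m/K, α₂L₂ = 8.49192×10⁻⁶ m/K → total 3.273792×10⁻⁵ m/K
ΔT = g/(α₁L₁+α₂L₂) = 4.44×10⁻³ / 3.273792×10⁻⁵ = 135.62 K
T = 25.9 + 135.62 = 161.52 °C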